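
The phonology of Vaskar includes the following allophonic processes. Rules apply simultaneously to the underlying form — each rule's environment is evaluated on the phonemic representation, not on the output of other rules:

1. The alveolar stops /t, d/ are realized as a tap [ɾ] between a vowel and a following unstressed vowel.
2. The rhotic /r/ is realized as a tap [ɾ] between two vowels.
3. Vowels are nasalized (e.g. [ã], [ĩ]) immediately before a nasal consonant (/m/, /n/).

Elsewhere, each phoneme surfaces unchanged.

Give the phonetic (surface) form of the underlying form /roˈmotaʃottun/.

/r/ (word-initial): rule 2 targets it, but not between two vowels → unchanged [r].
/o/ (between /r/ and /m/) occurs before a nasal consonant → [õ] by rule 3.
/o/ (between /m/ and /t/) fails the environment for rule 3, so it stays [o].
/t/ (between /o/ and /a/): between a vowel and a following unstressed vowel, so rule 1 applies → [ɾ].
/a/ — between /t/ and /ʃ/; rule 3 does not apply here → [a].
/o/ (between /ʃ/ and /t/): rule 3 targets it, but not before a nasal consonant → unchanged [o].
/t/ (between /o/ and /t/) fails the environment for rule 1, so it stays [t].
/t/ — between /t/ and /u/; rule 1 does not apply here → [t].
/u/ (between /t/ and /n/): before a nasal consonant, so rule 3 applies → [ũ].

[rõˈmoɾaʃottũn]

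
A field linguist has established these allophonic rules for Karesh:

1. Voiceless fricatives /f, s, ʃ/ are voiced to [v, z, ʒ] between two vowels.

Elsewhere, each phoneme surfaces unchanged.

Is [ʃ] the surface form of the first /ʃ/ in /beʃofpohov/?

Rule 1 applies to /ʃ/ (between /e/ and /o/: between two vowels) → [ʒ].
The actual realization is [ʒ], not [ʃ].

No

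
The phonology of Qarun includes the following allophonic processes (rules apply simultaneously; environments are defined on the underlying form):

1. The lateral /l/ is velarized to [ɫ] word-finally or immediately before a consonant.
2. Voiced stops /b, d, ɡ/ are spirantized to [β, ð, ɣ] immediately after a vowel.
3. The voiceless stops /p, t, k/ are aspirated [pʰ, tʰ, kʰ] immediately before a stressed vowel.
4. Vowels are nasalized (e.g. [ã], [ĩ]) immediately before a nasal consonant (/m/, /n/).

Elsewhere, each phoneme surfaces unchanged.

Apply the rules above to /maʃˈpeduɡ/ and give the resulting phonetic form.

/m/ — not in any rule's target class → [m].
/a/ (between /m/ and /ʃ/) is in the target of rule 4 but the environment (before a nasal consonant) is not met → [a].
/ʃ/ — not in any rule's target class → [ʃ].
Rule 3 applies to /p/ (between /ʃ/ and /e/: immediately before a stressed vowel) → [pʰ].
/e/ (between /p/ and /d/) fails the environment for rule 4, so it stays [e].
/d/ meets the environment for rule 2 (immediately after a vowel) → [ð].
/u/ (between /d/ and /ɡ/) is in the target of rule 4 but the environment (before a nasal consonant) is not met → [u].
/ɡ/ (word-final): immediately after a vowel, so rule 2 applies → [ɣ].

[maʃˈpʰeðuɣ]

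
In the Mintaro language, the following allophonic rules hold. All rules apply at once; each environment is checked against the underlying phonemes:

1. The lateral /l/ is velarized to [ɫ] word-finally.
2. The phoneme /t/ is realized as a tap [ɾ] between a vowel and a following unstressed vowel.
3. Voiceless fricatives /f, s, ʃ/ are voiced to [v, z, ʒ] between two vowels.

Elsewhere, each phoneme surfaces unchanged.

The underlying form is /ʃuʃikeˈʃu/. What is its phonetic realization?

/ʃ/ — word-initial; rule 3 does not apply here → [ʃ].
Rule 3 applies to /ʃ/ (between /u/ and /i/: between two vowels) → [ʒ].
/ʃ/ — between /e/ and /u/, between two vowels — surfaces as [ʒ] (rule 3).

[ʃuʒikeˈʒu]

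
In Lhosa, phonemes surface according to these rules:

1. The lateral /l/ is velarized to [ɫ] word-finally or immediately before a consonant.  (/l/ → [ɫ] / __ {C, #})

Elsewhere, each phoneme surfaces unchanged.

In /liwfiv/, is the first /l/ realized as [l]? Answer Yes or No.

Yes

/l/ (word-initial) fails the environment for rule 1, so it stays [l].
The actual realization is [l], which matches [l].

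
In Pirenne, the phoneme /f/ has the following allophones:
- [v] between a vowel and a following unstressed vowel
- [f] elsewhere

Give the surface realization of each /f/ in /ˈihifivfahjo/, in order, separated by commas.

Occurrence 1 (position 4): between a vowel and a following unstressed vowel → [v].
Occurrence 2 (position 7): no conditioning environment matches → elsewhere allophone [f].

[v], [f]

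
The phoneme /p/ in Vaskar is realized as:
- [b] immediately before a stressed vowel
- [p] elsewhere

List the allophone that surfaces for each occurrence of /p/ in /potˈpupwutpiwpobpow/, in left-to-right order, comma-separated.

Occurrence 1 (position 1): no conditioning environment matches → elsewhere allophone [p].
Occurrence 2 (position 4): immediately before a stressed vowel → [b].
Occurrence 3 (position 6): no conditioning environment matches → elsewhere allophone [p].
Occurrence 4 (position 10): no conditioning environment matches → elsewhere allophone [p].
Occurrence 5 (position 13): no conditioning environment matches → elsewhere allophone [p].
Occurrence 6 (position 16): no conditioning environment matches → elsewhere allophone [p].

[p], [b], [p], [p], [p], [p]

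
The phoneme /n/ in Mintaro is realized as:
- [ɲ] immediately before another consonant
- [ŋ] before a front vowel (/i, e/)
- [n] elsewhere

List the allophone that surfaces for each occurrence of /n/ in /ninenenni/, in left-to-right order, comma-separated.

[ŋ], [ŋ], [ŋ], [ɲ], [ŋ]

Occurrence 1 (position 1): before a front vowel (/i, e/) → [ŋ].
Occurrence 2 (position 3): before a front vowel (/i, e/) → [ŋ].
Occurrence 3 (position 5): before a front vowel (/i, e/) → [ŋ].
Occurrence 4 (position 7): immediately before another consonant → [ɲ].
Occurrence 5 (position 8): before a front vowel (/i, e/) → [ŋ].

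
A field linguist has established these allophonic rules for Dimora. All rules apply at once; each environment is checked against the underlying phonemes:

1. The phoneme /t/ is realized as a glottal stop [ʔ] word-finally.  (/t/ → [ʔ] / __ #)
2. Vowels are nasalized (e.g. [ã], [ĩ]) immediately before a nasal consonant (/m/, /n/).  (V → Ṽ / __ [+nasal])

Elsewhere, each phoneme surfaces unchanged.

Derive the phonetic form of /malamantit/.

/m/ — not in any rule's target class → [m].
/a/ (between /m/ and /l/): rule 2 targets it, but not before a nasal consonant → unchanged [a].
/l/ — not in any rule's target class → [l].
/a/ (between /l/ and /m/): before a nasal consonant, so rule 2 applies → [ã].
/m/ stays [m].
Rule 2 applies to /a/ (between /m/ and /n/: before a nasal consonant) → [ã].
/n/ (between /a/ and /t/): no rule targets it → [n].
/t/ (between /n/ and /i/) is in the target of rule 1 but the environment (word-finally) is not met → [t].
/i/ (between /t/ and /t/) fails the environment for rule 2, so it stays [i].
/t/ — word-final, word-finally — surfaces as [ʔ] (rule 1).

[malãmãntiʔ]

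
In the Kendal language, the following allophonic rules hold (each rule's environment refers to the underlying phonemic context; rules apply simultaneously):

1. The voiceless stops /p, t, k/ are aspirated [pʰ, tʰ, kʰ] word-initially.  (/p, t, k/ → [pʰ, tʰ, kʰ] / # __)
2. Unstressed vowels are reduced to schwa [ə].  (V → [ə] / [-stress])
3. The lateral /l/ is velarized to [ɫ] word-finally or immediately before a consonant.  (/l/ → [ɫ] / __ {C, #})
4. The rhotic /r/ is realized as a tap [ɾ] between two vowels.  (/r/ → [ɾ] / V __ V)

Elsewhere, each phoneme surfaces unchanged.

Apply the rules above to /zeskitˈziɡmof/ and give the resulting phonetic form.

[zəskətˈziɡməf]

/z/ (word-initial) is unaffected → [z].
/e/ (between /z/ and /s/): in an unstressed syllable, so rule 2 applies → [ə].
/s/ (between /e/ and /k/) is unaffected → [s].
/k/ (between /s/ and /i/) is in the target of rule 1 but the environment (word-initially) is not met → [k].
/i/ — between /k/ and /t/, in an unstressed syllable — surfaces as [ə] (rule 2).
/t/ (between /i/ and /z/) is in the target of rule 1 but the environment (word-initially) is not met → [t].
/z/ stays [z].
/i/ (between /z/ and /ɡ/): rule 2 targets it, but not in an unstressed syllable → unchanged [i].
/ɡ/ (between /i/ and /m/): no rule targets it → [ɡ].
/m/ (between /ɡ/ and /o/) is unaffected → [m].
Rule 2 applies to /o/ (between /m/ and /f/: in an unstressed syllable) → [ə].
/f/ — not in any rule's target class → [f].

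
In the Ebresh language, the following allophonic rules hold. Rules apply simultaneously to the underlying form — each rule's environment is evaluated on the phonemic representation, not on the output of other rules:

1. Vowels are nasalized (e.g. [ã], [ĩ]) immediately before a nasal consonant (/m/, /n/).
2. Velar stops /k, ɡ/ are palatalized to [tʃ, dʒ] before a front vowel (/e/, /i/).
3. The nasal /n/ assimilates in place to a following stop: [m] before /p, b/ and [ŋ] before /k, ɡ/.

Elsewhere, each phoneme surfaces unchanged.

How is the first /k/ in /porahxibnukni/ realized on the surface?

[k]

/k/ (between /u/ and /n/): rule 2 targets it, but not before a front vowel → unchanged [k].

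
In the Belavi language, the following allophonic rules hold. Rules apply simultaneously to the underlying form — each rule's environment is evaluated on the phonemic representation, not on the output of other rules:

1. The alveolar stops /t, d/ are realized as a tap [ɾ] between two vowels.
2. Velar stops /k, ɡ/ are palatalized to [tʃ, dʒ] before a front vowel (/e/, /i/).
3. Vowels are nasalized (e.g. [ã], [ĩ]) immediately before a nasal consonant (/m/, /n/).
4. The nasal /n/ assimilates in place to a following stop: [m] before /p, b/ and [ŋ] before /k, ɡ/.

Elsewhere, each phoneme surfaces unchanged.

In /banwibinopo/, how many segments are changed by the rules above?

Segments that undergo a rule: /a/ → [ã] (rule 3); /i/ → [ĩ] (rule 3).
All other segments surface unchanged.

2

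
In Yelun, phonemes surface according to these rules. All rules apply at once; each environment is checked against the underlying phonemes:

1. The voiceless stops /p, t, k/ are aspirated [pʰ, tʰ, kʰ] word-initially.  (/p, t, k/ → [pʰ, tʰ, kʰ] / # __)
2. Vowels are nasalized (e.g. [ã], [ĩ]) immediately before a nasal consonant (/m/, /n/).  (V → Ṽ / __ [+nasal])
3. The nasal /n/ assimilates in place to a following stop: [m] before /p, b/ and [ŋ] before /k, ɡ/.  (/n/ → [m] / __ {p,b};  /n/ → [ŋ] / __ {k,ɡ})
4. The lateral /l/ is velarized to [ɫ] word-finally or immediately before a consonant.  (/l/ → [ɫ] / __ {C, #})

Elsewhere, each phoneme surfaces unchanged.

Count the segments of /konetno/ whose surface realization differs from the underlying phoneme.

Segments that undergo a rule: /k/ → [kʰ] (rule 1); /o/ → [õ] (rule 2).
All other segments surface unchanged.

2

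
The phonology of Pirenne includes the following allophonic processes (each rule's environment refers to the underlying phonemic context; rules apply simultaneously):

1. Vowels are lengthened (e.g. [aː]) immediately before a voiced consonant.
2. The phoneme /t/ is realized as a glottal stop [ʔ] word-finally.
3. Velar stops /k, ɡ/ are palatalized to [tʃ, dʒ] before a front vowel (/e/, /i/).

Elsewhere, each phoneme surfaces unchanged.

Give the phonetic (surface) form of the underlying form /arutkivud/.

/a/ — word-initial, before a voiced consonant — surfaces as [aː] (rule 1).
/u/ — between /r/ and /t/; rule 1 does not apply here → [u].
/t/ (between /u/ and /k/) fails the environment for rule 2, so it stays [t].
/k/ meets the environment for rule 3 (before a front vowel) → [tʃ].
/i/ (between /k/ and /v/): before a voiced consonant, so rule 1 applies → [iː].
/u/ — between /v/ and /d/, before a voiced consonant — surfaces as [uː] (rule 1).

[aːruttʃiːvuːd]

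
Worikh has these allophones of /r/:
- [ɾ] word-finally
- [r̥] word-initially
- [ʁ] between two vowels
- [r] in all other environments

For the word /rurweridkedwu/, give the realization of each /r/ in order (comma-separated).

[r̥], [r], [ʁ]

Occurrence 1 (position 1): word-initially → [r̥].
Occurrence 2 (position 3): no conditioning environment matches → elsewhere allophone [r].
Occurrence 3 (position 6): between two vowels → [ʁ].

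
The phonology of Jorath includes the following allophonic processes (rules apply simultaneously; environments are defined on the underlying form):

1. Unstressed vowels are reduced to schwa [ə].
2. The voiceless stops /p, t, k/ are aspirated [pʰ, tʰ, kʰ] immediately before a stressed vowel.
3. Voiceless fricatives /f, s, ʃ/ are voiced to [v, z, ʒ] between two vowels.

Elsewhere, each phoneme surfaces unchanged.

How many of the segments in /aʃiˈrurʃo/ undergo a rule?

Segments that undergo a rule: /a/ → [ə] (rule 1); /ʃ/ → [ʒ] (rule 3); /i/ → [ə] (rule 1); /o/ → [ə] (rule 1).
All other segments surface unchanged.

4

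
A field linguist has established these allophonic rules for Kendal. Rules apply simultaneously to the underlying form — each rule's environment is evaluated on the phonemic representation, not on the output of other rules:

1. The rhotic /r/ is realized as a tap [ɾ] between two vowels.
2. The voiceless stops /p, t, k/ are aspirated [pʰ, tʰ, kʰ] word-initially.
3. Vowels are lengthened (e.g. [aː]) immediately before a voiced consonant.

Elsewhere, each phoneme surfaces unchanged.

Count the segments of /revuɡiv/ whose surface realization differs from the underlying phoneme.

Segments that undergo a rule: /e/ → [eː] (rule 3); /u/ → [uː] (rule 3); /i/ → [iː] (rule 3).
All other segments surface unchanged.

3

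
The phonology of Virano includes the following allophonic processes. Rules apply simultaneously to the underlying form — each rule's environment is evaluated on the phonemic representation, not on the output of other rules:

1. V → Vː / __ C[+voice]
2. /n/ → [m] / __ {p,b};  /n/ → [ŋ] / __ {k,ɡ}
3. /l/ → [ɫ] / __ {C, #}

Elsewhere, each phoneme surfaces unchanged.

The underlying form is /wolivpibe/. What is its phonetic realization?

/w/ (word-initial): no rule targets it → [w].
/o/ (between /w/ and /l/) occurs before a voiced consonant → [oː] by rule 1.
/l/ (between /o/ and /i/) is in the target of rule 3 but the environment (word-finally or immediately before a consonant) is not met → [l].
/i/ (between /l/ and /v/): before a voiced consonant, so rule 1 applies → [iː].
/v/ (between /i/ and /p/): no rule targets it → [v].
/p/ stays [p].
Rule 1 applies to /i/ (between /p/ and /b/: before a voiced consonant) → [iː].
/b/ stays [b].
/e/ (word-final) is in the target of rule 1 but the environment (before a voiced consonant) is not met → [e].

[woːliːvpiːbe]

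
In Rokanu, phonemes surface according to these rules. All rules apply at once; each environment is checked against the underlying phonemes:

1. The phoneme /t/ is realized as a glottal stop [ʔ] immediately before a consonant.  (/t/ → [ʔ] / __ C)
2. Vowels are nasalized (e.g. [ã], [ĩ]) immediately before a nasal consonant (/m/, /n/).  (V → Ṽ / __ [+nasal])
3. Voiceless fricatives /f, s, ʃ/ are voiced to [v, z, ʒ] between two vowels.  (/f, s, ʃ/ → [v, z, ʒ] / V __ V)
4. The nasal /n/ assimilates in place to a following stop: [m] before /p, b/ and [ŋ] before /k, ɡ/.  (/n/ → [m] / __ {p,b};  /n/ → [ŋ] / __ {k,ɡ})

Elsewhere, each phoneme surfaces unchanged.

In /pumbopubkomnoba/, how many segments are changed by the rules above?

2

Segments that undergo a rule: /u/ → [ũ] (rule 2); /o/ → [õ] (rule 2).
All other segments surface unchanged.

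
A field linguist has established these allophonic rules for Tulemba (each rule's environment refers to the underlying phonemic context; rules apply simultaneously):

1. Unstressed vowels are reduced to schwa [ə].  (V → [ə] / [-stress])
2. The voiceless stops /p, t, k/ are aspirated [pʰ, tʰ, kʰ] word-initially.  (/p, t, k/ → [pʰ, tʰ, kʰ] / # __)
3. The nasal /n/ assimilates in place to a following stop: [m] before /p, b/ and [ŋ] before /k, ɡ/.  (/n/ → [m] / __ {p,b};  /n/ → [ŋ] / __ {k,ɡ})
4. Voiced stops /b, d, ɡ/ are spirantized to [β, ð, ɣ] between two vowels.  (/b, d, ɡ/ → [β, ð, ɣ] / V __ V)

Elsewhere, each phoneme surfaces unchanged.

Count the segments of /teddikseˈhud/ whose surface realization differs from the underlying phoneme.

Segments that undergo a rule: /t/ → [tʰ] (rule 2); /e/ → [ə] (rule 1); /i/ → [ə] (rule 1); /e/ → [ə] (rule 1).
All other segments surface unchanged.

4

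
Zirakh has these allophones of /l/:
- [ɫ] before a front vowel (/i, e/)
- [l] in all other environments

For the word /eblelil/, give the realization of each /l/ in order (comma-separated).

[ɫ], [ɫ], [l]

Occurrence 1 (position 3): before a front vowel (/i, e/) → [ɫ].
Occurrence 2 (position 5): before a front vowel (/i, e/) → [ɫ].
Occurrence 3 (position 7): no conditioning environment matches → elsewhere allophone [l].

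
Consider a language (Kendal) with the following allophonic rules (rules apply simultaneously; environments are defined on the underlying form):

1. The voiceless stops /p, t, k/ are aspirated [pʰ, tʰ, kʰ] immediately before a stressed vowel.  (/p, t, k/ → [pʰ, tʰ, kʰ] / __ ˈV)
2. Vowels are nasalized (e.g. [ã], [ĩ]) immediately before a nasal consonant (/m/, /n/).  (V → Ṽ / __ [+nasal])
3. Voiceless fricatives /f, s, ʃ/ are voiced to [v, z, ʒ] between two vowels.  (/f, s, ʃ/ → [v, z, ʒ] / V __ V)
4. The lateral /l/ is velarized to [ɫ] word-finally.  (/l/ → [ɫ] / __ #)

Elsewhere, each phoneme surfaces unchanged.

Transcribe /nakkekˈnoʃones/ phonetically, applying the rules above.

[nakkekˈnoʒõnes]

/n/ (word-initial): no rule targets it → [n].
/a/ (between /n/ and /k/) fails the environment for rule 2, so it stays [a].
/k/ (between /a/ and /k/) fails the environment for rule 1, so it stays [k].
/k/ (between /k/ and /e/) is in the target of rule 1 but the environment (immediately before a stressed vowel) is not met → [k].
/e/ — between /k/ and /k/; rule 2 does not apply here → [e].
/k/ (between /e/ and /n/): rule 1 targets it, but not immediately before a stressed vowel → unchanged [k].
/n/ — not in any rule's target class → [n].
/o/ (between /n/ and /ʃ/): rule 2 targets it, but not before a nasal consonant → unchanged [o].
/ʃ/ — between /o/ and /o/, between two vowels — surfaces as [ʒ] (rule 3).
/o/ — between /ʃ/ and /n/, before a nasal consonant — surfaces as [õ] (rule 2).
/n/ (between /o/ and /e/) is unaffected → [n].
/e/ — between /n/ and /s/; rule 2 does not apply here → [e].
/s/ (word-final): rule 3 targets it, but not between two vowels → unchanged [s].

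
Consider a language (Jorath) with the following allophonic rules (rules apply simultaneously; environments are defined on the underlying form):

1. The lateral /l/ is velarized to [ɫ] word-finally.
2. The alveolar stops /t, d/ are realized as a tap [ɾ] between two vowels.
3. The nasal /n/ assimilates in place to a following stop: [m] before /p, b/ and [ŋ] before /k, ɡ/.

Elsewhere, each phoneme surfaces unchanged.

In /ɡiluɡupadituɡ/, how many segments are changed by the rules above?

2

Segments that undergo a rule: /d/ → [ɾ] (rule 2); /t/ → [ɾ] (rule 2).
All other segments surface unchanged.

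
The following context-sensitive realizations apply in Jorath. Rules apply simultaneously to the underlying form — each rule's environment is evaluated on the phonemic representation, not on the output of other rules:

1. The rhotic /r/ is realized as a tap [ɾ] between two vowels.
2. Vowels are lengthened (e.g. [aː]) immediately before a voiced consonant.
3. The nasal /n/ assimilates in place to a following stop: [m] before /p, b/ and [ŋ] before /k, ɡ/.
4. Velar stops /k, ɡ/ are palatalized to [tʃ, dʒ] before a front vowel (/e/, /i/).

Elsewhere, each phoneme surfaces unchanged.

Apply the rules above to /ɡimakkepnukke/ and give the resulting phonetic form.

[dʒiːmaktʃepnuktʃe]

/ɡ/ (word-initial): before a front vowel, so rule 4 applies → [dʒ].
Rule 2 applies to /i/ (between /ɡ/ and /m/: before a voiced consonant) → [iː].
/m/ — not in any rule's target class → [m].
/a/ (between /m/ and /k/): rule 2 targets it, but not before a voiced consonant → unchanged [a].
/k/ (between /a/ and /k/) is in the target of rule 4 but the environment (before a front vowel) is not met → [k].
Rule 4 applies to /k/ (between /k/ and /e/: before a front vowel) → [tʃ].
/e/ (between /k/ and /p/): rule 2 targets it, but not before a voiced consonant → unchanged [e].
/p/ (between /e/ and /n/) is unaffected → [p].
/n/ (between /p/ and /u/) fails the environment for rule 3, so it stays [n].
/u/ (between /n/ and /k/) is in the target of rule 2 but the environment (before a voiced consonant) is not met → [u].
/k/ (between /u/ and /k/) is in the target of rule 4 but the environment (before a front vowel) is not met → [k].
/k/ (between /k/ and /e/): before a front vowel, so rule 4 applies → [tʃ].
/e/ (word-final) is in the target of rule 2 but the environment (before a voiced consonant) is not met → [e].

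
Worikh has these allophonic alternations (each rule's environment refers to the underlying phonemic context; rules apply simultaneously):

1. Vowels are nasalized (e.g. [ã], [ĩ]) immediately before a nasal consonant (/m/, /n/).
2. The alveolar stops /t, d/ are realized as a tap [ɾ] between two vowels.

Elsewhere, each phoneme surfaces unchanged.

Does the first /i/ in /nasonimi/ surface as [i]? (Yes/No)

/i/ (between /n/ and /m/) occurs before a nasal consonant → [ĩ] by rule 1.
The actual realization is [ĩ], not [i].

No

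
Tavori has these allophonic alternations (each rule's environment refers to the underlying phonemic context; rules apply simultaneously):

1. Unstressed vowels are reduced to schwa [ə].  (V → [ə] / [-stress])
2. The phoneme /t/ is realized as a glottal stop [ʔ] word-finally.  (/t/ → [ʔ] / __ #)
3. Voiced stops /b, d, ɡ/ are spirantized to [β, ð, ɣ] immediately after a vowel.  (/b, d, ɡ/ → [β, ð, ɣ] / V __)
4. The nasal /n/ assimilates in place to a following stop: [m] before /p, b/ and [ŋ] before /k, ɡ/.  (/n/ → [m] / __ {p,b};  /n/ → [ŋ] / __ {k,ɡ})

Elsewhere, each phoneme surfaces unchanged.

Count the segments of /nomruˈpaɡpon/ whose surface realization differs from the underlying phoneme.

Segments that undergo a rule: /o/ → [ə] (rule 1); /u/ → [ə] (rule 1); /ɡ/ → [ɣ] (rule 3); /o/ → [ə] (rule 1).
All other segments surface unchanged.

4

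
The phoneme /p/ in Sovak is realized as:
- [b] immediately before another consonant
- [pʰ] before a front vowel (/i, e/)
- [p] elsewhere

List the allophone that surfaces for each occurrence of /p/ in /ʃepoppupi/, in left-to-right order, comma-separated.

Occurrence 1 (position 3): no conditioning environment matches → elsewhere allophone [p].
Occurrence 2 (position 5): immediately before another consonant → [b].
Occurrence 3 (position 6): no conditioning environment matches → elsewhere allophone [p].
Occurrence 4 (position 8): before a front vowel (/i, e/) → [pʰ].

[p], [b], [p], [pʰ]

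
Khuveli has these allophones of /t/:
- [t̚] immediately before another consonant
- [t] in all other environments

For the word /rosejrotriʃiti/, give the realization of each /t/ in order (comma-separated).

[t̚], [t]

Occurrence 1 (position 8): immediately before another consonant → [t̚].
Occurrence 2 (position 13): no conditioning environment matches → elsewhere allophone [t].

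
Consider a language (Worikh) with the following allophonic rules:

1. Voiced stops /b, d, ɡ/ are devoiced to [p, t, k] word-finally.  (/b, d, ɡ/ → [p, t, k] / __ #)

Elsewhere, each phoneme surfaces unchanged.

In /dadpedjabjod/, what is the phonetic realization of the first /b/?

[b]

/b/ (between /a/ and /j/) fails the environment for rule 1, so it stays [b].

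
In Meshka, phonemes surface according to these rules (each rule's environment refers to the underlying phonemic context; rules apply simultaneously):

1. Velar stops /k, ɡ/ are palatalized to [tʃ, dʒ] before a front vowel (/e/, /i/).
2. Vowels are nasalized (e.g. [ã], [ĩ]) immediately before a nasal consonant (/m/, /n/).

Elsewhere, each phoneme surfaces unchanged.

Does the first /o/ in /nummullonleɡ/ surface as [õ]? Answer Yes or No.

Yes

/o/ meets the environment for rule 2 (before a nasal consonant) → [õ].
The actual realization is [õ], which matches [õ].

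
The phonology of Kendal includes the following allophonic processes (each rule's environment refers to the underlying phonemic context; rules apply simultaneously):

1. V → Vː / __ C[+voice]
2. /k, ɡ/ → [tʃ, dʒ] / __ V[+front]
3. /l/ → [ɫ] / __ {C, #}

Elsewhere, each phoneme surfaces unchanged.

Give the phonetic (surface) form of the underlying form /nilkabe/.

[niːɫkaːbe]

/n/ (word-initial): no rule targets it → [n].
/i/ (between /n/ and /l/) occurs before a voiced consonant → [iː] by rule 1.
/l/ meets the environment for rule 3 (word-finally or immediately before a consonant) → [ɫ].
/k/ (between /l/ and /a/) fails the environment for rule 2, so it stays [k].
/a/ (between /k/ and /b/): before a voiced consonant, so rule 1 applies → [aː].
/b/ — not in any rule's target class → [b].
/e/ (word-final) is in the target of rule 1 but the environment (before a voiced consonant) is not met → [e].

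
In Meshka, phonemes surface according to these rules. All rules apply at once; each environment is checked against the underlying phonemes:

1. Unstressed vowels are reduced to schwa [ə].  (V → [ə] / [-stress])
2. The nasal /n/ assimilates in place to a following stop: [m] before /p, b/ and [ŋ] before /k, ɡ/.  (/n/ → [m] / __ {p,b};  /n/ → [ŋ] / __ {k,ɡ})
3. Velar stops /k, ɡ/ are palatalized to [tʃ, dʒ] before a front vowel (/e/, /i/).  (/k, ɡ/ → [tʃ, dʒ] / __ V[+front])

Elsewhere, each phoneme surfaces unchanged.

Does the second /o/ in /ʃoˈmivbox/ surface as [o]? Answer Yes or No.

Rule 1 applies to /o/ (between /b/ and /x/: in an unstressed syllable) → [ə].
The actual realization is [ə], not [o].

No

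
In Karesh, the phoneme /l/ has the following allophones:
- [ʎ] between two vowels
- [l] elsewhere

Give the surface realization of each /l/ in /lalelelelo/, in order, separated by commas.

Occurrence 1 (position 1): no conditioning environment matches → elsewhere allophone [l].
Occurrence 2 (position 3): between two vowels → [ʎ].
Occurrence 3 (position 5): between two vowels → [ʎ].
Occurrence 4 (position 7): between two vowels → [ʎ].
Occurrence 5 (position 9): between two vowels → [ʎ].

[l], [ʎ], [ʎ], [ʎ], [ʎ]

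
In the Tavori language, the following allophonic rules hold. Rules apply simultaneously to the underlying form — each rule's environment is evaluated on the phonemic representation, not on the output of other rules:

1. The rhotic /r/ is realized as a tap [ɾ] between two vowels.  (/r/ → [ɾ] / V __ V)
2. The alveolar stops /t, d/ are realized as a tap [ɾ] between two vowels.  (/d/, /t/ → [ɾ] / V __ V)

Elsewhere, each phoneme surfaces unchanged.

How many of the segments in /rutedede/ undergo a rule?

Segments that undergo a rule: /t/ → [ɾ] (rule 2); /d/ → [ɾ] (rule 2); /d/ → [ɾ] (rule 2).
All other segments surface unchanged.

3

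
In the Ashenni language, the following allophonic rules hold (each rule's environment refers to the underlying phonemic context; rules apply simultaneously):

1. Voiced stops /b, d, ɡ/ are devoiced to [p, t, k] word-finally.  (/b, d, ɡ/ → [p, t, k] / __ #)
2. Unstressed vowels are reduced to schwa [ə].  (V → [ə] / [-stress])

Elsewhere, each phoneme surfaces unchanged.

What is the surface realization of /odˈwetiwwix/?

[ədˈwetəwwəx]

/o/ (word-initial): in an unstressed syllable, so rule 2 applies → [ə].
/d/ — between /o/ and /w/; rule 1 does not apply here → [d].
/w/ — not in any rule's target class → [w].
/e/ (between /w/ and /t/) is in the target of rule 2 but the environment (in an unstressed syllable) is not met → [e].
/t/ (between /e/ and /i/) is unaffected → [t].
/i/ (between /t/ and /w/): in an unstressed syllable, so rule 2 applies → [ə].
/w/ — not in any rule's target class → [w].
/w/ — not in any rule's target class → [w].
/i/ (between /w/ and /x/) occurs in an unstressed syllable → [ə] by rule 2.
/x/ — not in any rule's target class → [x].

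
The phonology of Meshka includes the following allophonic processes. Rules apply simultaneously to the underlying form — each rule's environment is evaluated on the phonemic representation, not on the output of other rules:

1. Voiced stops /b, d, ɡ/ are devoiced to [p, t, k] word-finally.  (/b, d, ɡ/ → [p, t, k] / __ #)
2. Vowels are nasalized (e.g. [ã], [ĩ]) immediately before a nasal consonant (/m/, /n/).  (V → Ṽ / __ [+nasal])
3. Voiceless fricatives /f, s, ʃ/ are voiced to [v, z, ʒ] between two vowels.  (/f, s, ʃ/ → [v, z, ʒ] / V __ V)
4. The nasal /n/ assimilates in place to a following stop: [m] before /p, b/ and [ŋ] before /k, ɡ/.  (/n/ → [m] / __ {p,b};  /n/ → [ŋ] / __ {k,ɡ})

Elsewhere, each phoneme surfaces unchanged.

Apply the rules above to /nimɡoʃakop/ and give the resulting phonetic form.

/n/ (word-initial) fails the environment for rule 4, so it stays [n].
/i/ (between /n/ and /m/) occurs before a nasal consonant → [ĩ] by rule 2.
/m/ (between /i/ and /ɡ/): no rule targets it → [m].
/ɡ/ — between /m/ and /o/; rule 1 does not apply here → [ɡ].
/o/ (between /ɡ/ and /ʃ/) is in the target of rule 2 but the environment (before a nasal consonant) is not met → [o].
/ʃ/ meets the environment for rule 3 (between two vowels) → [ʒ].
/a/ (between /ʃ/ and /k/) fails the environment for rule 2, so it stays [a].
/k/ (between /a/ and /o/) is unaffected → [k].
/o/ — between /k/ and /p/; rule 2 does not apply here → [o].
/p/ stays [p].

[nĩmɡoʒakop]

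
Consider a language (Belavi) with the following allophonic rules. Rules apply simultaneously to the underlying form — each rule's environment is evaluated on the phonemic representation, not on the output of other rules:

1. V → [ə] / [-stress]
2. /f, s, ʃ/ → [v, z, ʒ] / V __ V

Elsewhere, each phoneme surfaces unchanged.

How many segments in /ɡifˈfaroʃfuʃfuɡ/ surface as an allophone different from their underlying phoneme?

4

Segments that undergo a rule: /i/ → [ə] (rule 1); /o/ → [ə] (rule 1); /u/ → [ə] (rule 1); /u/ → [ə] (rule 1).
All other segments surface unchanged.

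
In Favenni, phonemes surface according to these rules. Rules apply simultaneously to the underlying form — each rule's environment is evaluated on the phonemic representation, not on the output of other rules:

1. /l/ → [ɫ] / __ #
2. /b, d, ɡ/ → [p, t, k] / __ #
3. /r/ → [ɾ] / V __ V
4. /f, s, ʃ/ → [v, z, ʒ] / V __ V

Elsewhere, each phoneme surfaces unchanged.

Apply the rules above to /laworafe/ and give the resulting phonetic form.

[lawoɾave]

/l/ (word-initial) is in the target of rule 1 but the environment (word-finally) is not met → [l].
/a/ (between /l/ and /w/) is unaffected → [a].
/w/ (between /a/ and /o/) is unaffected → [w].
/o/ stays [o].
/r/ (between /o/ and /a/) occurs between two vowels → [ɾ] by rule 3.
/a/ stays [a].
/f/ meets the environment for rule 4 (between two vowels) → [v].
/e/ (word-final): no rule targets it → [e].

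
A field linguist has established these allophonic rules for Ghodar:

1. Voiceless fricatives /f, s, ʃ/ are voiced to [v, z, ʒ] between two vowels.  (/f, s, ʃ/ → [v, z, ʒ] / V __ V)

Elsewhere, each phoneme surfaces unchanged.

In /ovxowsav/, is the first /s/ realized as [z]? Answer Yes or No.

No

/s/ — between /w/ and /a/; rule 1 does not apply here → [s].
The actual realization is [s], not [z].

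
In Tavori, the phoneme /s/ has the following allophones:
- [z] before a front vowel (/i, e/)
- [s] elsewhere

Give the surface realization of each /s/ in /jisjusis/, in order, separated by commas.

[s], [z], [s]

Occurrence 1 (position 3): no conditioning environment matches → elsewhere allophone [s].
Occurrence 2 (position 6): before a front vowel (/i, e/) → [z].
Occurrence 3 (position 8): no conditioning environment matches → elsewhere allophone [s].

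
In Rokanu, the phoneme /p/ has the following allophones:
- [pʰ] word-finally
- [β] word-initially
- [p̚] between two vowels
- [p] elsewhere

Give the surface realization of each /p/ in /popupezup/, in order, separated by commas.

Occurrence 1 (position 1): word-initially → [β].
Occurrence 2 (position 3): between two vowels → [p̚].
Occurrence 3 (position 5): between two vowels → [p̚].
Occurrence 4 (position 9): word-finally → [pʰ].

[β], [p̚], [p̚], [pʰ]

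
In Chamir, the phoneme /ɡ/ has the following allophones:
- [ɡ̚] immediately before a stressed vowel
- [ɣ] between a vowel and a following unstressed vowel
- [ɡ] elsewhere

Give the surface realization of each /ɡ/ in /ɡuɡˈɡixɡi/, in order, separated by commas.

[ɡ], [ɡ], [ɡ̚], [ɡ]

Occurrence 1 (position 1): no conditioning environment matches → elsewhere allophone [ɡ].
Occurrence 2 (position 3): no conditioning environment matches → elsewhere allophone [ɡ].
Occurrence 3 (position 4): immediately before a stressed vowel → [ɡ̚].
Occurrence 4 (position 7): no conditioning environment matches → elsewhere allophone [ɡ].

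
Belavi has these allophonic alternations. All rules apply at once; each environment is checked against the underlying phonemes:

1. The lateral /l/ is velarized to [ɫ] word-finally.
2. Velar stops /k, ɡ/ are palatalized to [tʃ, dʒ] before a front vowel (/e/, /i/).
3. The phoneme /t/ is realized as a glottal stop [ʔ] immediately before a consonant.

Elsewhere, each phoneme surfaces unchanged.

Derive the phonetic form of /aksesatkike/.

[aksesaʔtʃitʃe]

/a/ — not in any rule's target class → [a].
/k/ (between /a/ and /s/) fails the environment for rule 2, so it stays [k].
/s/ (between /k/ and /e/) is unaffected → [s].
/e/ (between /s/ and /s/) is unaffected → [e].
/s/ stays [s].
/a/ stays [a].
/t/ meets the environment for rule 3 (immediately before a consonant) → [ʔ].
/k/ (between /t/ and /i/) occurs before a front vowel → [tʃ] by rule 2.
/i/ (between /k/ and /k/) is unaffected → [i].
Rule 2 applies to /k/ (between /i/ and /e/: before a front vowel) → [tʃ].
/e/ (word-final) is unaffected → [e].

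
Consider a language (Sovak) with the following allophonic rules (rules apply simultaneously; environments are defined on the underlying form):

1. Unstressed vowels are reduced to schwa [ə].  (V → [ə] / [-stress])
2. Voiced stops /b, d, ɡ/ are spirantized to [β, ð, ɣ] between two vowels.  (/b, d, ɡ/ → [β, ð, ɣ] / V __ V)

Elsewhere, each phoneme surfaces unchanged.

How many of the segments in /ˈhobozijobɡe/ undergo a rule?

5

Segments that undergo a rule: /b/ → [β] (rule 2); /o/ → [ə] (rule 1); /i/ → [ə] (rule 1); /o/ → [ə] (rule 1); /e/ → [ə] (rule 1).
All other segments surface unchanged.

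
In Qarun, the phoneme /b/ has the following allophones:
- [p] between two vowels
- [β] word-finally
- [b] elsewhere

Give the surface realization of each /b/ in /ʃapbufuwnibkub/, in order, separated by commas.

[b], [b], [β]

Occurrence 1 (position 4): no conditioning environment matches → elsewhere allophone [b].
Occurrence 2 (position 11): no conditioning environment matches → elsewhere allophone [b].
Occurrence 3 (position 14): word-finally → [β].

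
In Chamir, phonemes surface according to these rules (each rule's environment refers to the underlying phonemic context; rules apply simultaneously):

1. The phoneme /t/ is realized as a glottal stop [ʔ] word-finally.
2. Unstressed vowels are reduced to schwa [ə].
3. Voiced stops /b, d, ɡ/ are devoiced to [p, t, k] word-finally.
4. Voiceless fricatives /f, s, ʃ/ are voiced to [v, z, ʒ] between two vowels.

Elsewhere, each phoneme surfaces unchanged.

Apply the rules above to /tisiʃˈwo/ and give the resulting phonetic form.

/t/ (word-initial): rule 1 targets it, but not word-finally → unchanged [t].
/i/ — between /t/ and /s/, in an unstressed syllable — surfaces as [ə] (rule 2).
/s/ (between /i/ and /i/) occurs between two vowels → [z] by rule 4.
/i/ (between /s/ and /ʃ/) occurs in an unstressed syllable → [ə] by rule 2.
/ʃ/ (between /i/ and /w/): rule 4 targets it, but not between two vowels → unchanged [ʃ].
/w/ (between /ʃ/ and /o/): no rule targets it → [w].
/o/ (word-final) fails the environment for rule 2, so it stays [o].

[təzəʃˈwo]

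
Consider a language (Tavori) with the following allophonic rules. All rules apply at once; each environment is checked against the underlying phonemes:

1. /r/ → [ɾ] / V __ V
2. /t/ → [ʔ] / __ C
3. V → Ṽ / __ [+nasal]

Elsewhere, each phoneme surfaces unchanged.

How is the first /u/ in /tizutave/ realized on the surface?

[u]

/u/ — between /z/ and /t/; rule 3 does not apply here → [u].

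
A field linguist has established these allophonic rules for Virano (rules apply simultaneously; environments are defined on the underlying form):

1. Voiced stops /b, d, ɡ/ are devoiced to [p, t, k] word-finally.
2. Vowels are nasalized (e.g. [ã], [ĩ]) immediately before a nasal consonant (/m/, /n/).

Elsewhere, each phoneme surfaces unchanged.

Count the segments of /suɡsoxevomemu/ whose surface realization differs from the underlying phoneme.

2

Segments that undergo a rule: /o/ → [õ] (rule 2); /e/ → [ẽ] (rule 2).
All other segments surface unchanged.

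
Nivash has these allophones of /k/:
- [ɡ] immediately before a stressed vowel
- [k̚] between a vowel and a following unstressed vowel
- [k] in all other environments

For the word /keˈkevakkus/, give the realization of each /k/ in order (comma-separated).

[k], [ɡ], [k], [k]

Occurrence 1 (position 1): no conditioning environment matches → elsewhere allophone [k].
Occurrence 2 (position 3): immediately before a stressed vowel → [ɡ].
Occurrence 3 (position 7): no conditioning environment matches → elsewhere allophone [k].
Occurrence 4 (position 8): no conditioning environment matches → elsewhere allophone [k].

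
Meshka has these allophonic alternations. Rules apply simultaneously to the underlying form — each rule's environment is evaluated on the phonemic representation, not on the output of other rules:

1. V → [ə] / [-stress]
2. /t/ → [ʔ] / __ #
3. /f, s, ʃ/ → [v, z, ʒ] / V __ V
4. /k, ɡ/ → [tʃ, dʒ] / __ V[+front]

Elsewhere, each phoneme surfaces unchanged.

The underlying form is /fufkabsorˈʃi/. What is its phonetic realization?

/f/ (word-initial) is in the target of rule 3 but the environment (between two vowels) is not met → [f].
Rule 1 applies to /u/ (between /f/ and /f/: in an unstressed syllable) → [ə].
/f/ (between /u/ and /k/): rule 3 targets it, but not between two vowels → unchanged [f].
/k/ (between /f/ and /a/) fails the environment for rule 4, so it stays [k].
/a/ (between /k/ and /b/): in an unstressed syllable, so rule 1 applies → [ə].
/b/ stays [b].
/s/ (between /b/ and /o/): rule 3 targets it, but not between two vowels → unchanged [s].
/o/ (between /s/ and /r/) occurs in an unstressed syllable → [ə] by rule 1.
/r/ (between /o/ and /ʃ/) is unaffected → [r].
/ʃ/ (between /r/ and /i/) fails the environment for rule 3, so it stays [ʃ].
/i/ (word-final): rule 1 targets it, but not in an unstressed syllable → unchanged [i].

[fəfkəbsərˈʃi]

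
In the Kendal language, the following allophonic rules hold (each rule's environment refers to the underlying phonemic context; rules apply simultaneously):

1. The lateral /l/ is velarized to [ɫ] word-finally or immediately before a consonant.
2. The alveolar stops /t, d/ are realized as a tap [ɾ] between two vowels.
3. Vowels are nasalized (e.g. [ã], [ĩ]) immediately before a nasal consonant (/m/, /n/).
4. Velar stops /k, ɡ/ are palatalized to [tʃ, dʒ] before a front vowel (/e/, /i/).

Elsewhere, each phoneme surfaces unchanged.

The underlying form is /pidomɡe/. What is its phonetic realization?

[piɾõmdʒe]

/p/ (word-initial): no rule targets it → [p].
/i/ (between /p/ and /d/) is in the target of rule 3 but the environment (before a nasal consonant) is not met → [i].
Rule 2 applies to /d/ (between /i/ and /o/: between two vowels) → [ɾ].
/o/ (between /d/ and /m/): before a nasal consonant, so rule 3 applies → [õ].
/m/ (between /o/ and /ɡ/): no rule targets it → [m].
/ɡ/ — between /m/ and /e/, before a front vowel — surfaces as [dʒ] (rule 4).
/e/ — word-final; rule 3 does not apply here → [e].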